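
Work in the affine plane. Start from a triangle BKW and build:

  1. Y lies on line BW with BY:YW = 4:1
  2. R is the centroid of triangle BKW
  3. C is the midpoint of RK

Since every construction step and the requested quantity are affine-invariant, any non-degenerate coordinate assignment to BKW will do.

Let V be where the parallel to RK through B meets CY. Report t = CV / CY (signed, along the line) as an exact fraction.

Work in coordinates with B = (0, 0), K = (1, 0), W = (0, 1).
1. Y lies on line BW with BY:YW = 4:1 ⇒ Y = (0, 4/5)
2. R is the centroid of triangle BKW ⇒ R = (1/3, 1/3)
3. C is the midpoint of RK ⇒ C = (2/3, 1/6)
through B parallel to RK: direction (2/3, -1/3); meets CY at V = (16/9, -8/9)
V = C + t·(Y−C) with t = -5/3

t = -5/3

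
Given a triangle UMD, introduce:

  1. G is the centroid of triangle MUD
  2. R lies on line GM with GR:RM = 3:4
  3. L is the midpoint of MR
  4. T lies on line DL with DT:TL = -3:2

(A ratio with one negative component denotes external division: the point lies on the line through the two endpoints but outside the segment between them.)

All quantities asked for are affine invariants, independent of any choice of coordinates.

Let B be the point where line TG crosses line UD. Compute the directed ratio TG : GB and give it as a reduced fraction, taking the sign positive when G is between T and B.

TG:GB = 44/7

Assign U = (0, 0), M = (1, 0), D = (0, 1) — the answer is frame-independent, so this choice is without loss of generality.
1. G is the centroid of triangle MUD ⇒ G = (1/3, 1/3)
2. R lies on line GM with GR:RM = 3:4 ⇒ R = (13/21, 4/21)
3. L is the midpoint of MR ⇒ L = (17/21, 2/21)
4. T lies on line DL with DT:TL = -3:2 ⇒ T = (17/7, -12/7)
line TG meets UD at B = (0, 29/44)
G = T + t·(B−T) with t = 44/51, so TG:GB = 44/51:7/51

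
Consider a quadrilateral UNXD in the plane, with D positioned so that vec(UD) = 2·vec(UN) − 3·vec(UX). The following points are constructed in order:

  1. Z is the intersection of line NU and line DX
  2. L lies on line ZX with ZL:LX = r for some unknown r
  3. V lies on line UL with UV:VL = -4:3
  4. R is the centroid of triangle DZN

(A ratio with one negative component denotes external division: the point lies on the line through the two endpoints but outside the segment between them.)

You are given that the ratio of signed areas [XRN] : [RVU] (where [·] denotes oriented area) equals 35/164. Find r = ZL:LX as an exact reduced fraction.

Choose coordinates U = (0, 0), N = (1, 0), X = (0, 1), D = (2, -3).
1. Z is the intersection of line NU and line DX ⇒ Z = (1/2, 0)
2. With ZL:LX = r, write λ = r/(r+1) so L = Z + λ·(X−Z); L is affine-linear in λ
3. V lies on line UL with UV:VL = -4:3 ⇒ V is an affine combination of earlier points and hence also affine-linear in λ
4. R is the centroid of triangle DZN ⇒ R = (7/6, -1)
Every point depending on L is an affine combination of L and λ-independent points, so each such coordinate is linear in λ; the λ² term in each signed area is a multiple of (X−Z)×(X−Z) = 0, so 2·[XRN] and 2·[RVU] are each linear in λ. Evaluating at λ=0 and λ=1:
  2·[XRN] = 5/6,   2·[RVU] = 8/3·λ + 2
So [XRN]:[RVU] = (5/6) / (8/3·λ + 2). Setting this equal to 35/164:
  5/6 = 35/164·(8/3·λ + 2)  ⇒  λ = 5/7
Then r = λ/(1−λ) = (5/7)/(2/7) = 5/2. Check: with r = 5/2, L = (1/7, 5/7) and [XRN]:[RVU] = 35/164 as required.

r = 5/2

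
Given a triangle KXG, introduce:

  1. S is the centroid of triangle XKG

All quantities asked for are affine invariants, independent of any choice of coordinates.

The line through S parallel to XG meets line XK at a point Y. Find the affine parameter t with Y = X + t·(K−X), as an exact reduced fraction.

t = 1/3

Work in coordinates with K = (0, 0), X = (1, 0), G = (0, 1).
1. S is the centroid of triangle XKG ⇒ S = (1/3, 1/3)
through S parallel to XG: direction (-1, 1); meets XK at Y = (2/3, 0)
Y = X + t·(K−X) with t = 1/3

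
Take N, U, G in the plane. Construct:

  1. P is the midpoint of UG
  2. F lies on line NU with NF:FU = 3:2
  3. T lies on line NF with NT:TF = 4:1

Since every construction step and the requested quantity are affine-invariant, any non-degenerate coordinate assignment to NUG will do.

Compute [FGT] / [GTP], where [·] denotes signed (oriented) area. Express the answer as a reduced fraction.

Choose coordinates N = (0, 0), U = (1, 0), G = (0, 1).
1. P is the midpoint of UG ⇒ P = (1/2, 1/2)
2. F lies on line NU with NF:FU = 3:2 ⇒ F = (3/5, 0)
3. T lies on line NF with NT:TF = 4:1 ⇒ T = (12/25, 0)
2·[FGT] = 3/25, 2·[GTP] = 13/50
[FGT]:[GTP] = 3/25:13/50 = 6/13

[FGT]:[GTP] = 6/13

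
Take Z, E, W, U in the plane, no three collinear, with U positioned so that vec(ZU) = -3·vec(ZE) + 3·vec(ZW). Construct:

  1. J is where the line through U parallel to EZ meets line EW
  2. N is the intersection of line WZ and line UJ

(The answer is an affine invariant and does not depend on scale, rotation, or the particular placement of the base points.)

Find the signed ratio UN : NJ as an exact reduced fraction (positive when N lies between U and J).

Work in coordinates with Z = (0, 0), E = (1, 0), W = (0, 1), U = (-3, 3).
1. J is where the line through U parallel to EZ meets line EW ⇒ J = (-2, 3)
2. N is the intersection of line WZ and line UJ ⇒ N = (0, 3)
N = U + t·(J−U) with t = 3, so UN:NJ = t:(1−t) = 3:-2

UN:NJ = -3/2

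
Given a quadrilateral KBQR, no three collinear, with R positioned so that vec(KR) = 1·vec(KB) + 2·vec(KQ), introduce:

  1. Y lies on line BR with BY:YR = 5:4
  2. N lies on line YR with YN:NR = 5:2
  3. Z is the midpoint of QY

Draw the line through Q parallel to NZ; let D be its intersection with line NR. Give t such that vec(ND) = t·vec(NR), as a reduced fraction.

t = 5/2

Set K = (0, 0), B = (1, 0), Q = (0, 1), R = (1, 2); any affine frame gives the same invariant.
1. Y lies on line BR with BY:YR = 5:4 ⇒ Y = (1, 10/9)
2. N lies on line YR with YN:NR = 5:2 ⇒ N = (1, 110/63)
3. Z is the midpoint of QY ⇒ Z = (1/2, 19/18)
through Q parallel to NZ: direction (-1/2, -29/42); meets NR at D = (1, 50/21)
D = N + t·(R−N) with t = 5/2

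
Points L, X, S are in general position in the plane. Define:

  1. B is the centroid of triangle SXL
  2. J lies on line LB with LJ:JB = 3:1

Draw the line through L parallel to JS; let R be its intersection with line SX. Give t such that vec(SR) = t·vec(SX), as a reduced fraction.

t = -1/2

Set L = (0, 0), X = (1, 0), S = (0, 1); any affine frame gives the same invariant.
1. B is the centroid of triangle SXL ⇒ B = (1/3, 1/3)
2. J lies on line LB with LJ:JB = 3:1 ⇒ J = (1/4, 1/4)
through L parallel to JS: direction (-1/4, 3/4); meets SX at R = (-1/2, 3/2)
R = S + t·(X−S) with t = -1/2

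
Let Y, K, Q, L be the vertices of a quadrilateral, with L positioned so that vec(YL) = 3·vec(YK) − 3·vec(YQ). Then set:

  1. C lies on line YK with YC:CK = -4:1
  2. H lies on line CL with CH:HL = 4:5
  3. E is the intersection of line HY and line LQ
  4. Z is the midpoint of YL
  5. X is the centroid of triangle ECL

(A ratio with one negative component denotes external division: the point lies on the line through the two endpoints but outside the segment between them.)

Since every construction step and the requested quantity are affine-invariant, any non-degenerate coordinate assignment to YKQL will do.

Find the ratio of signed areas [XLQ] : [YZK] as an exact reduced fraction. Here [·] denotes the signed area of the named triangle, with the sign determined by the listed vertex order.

Choose coordinates Y = (0, 0), K = (1, 0), Q = (0, 1), L = (3, -3).
1. C lies on line YK with YC:CK = -4:1 ⇒ C = (4/3, 0)
2. H lies on line CL with CH:HL = 4:5 ⇒ H = (56/27, -4/3)
3. E is the intersection of line HY and line LQ ⇒ E = (42/29, -27/29)
4. Z is the midpoint of YL ⇒ Z = (3/2, -3/2)
5. X is the centroid of triangle ECL ⇒ X = (503/261, -38/29)
2·[XLQ] = -7/9, 2·[YZK] = 3/2
[XLQ]:[YZK] = -7/9:3/2 = -14/27

[XLQ]:[YZK] = -14/27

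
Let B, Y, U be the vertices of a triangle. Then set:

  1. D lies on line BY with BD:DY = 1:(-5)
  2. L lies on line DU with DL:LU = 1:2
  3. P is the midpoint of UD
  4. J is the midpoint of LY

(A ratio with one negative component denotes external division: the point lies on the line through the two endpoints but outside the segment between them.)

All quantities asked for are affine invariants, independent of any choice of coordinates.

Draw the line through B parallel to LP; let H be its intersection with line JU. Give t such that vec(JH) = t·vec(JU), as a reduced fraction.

t = 3/5

Assign B = (0, 0), Y = (1, 0), U = (0, 1) — the answer is frame-independent, so this choice is without loss of generality.
1. D lies on line BY with BD:DY = 1:(-5) ⇒ D = (-1/4, 0)
2. L lies on line DU with DL:LU = 1:2 ⇒ L = (-1/6, 1/3)
3. P is the midpoint of UD ⇒ P = (-1/8, 1/2)
4. J is the midpoint of LY ⇒ J = (5/12, 1/6)
through B parallel to LP: direction (1/24, 1/6); meets JU at H = (1/6, 2/3)
H = J + t·(U−J) with t = 3/5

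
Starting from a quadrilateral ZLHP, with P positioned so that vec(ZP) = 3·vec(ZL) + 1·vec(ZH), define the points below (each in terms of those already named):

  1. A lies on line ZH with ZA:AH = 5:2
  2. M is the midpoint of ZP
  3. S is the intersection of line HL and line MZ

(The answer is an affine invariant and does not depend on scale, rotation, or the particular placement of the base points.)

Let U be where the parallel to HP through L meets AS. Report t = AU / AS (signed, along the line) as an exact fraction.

t = 20/13

Work in coordinates with Z = (0, 0), L = (1, 0), H = (0, 1), P = (3, 1).
1. A lies on line ZH with ZA:AH = 5:2 ⇒ A = (0, 5/7)
2. M is the midpoint of ZP ⇒ M = (3/2, 1/2)
3. S is the intersection of line HL and line MZ ⇒ S = (3/4, 1/4)
through L parallel to HP: direction (3, 0); meets AS at U = (15/13, 0)
U = A + t·(S−A) with t = 20/13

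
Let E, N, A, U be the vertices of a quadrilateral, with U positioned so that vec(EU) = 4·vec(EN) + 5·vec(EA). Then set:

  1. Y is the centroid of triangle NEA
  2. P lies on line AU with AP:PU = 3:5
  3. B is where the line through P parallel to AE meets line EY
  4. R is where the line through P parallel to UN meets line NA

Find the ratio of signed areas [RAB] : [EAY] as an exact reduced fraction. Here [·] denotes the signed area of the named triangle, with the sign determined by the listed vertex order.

Choose coordinates E = (0, 0), N = (1, 0), A = (0, 1), U = (4, 5).
1. Y is the centroid of triangle NEA ⇒ Y = (1/3, 1/3)
2. P lies on line AU with AP:PU = 3:5 ⇒ P = (3/2, 5/2)
3. B is where the line through P parallel to AE meets line EY ⇒ B = (3/2, 3/2)
4. R is where the line through P parallel to UN meets line NA ⇒ R = (3/8, 5/8)
2·[RAB] = -3/4, 2·[EAY] = -1/3
[RAB]:[EAY] = -3/4:-1/3 = 9/4

[RAB]:[EAY] = 9/4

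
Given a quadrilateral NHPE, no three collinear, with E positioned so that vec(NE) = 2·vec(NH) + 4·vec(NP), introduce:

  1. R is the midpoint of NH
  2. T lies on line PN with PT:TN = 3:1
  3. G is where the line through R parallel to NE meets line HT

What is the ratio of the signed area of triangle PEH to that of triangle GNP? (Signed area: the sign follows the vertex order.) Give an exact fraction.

[PEH]:[GNP] = 9

Work in coordinates with N = (0, 0), H = (1, 0), P = (0, 1), E = (2, 4).
1. R is the midpoint of NH ⇒ R = (1/2, 0)
2. T lies on line PN with PT:TN = 3:1 ⇒ T = (0, 1/4)
3. G is where the line through R parallel to NE meets line HT ⇒ G = (5/9, 1/9)
2·[PEH] = -5, 2·[GNP] = -5/9
[PEH]:[GNP] = -5:-5/9 = 9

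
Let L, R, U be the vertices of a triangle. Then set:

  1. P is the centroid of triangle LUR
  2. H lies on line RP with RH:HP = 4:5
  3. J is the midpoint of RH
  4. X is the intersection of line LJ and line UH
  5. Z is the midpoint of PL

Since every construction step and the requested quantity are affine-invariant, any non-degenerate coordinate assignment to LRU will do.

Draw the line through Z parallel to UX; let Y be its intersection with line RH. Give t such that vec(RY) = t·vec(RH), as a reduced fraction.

Assign L = (0, 0), R = (1, 0), U = (0, 1) — the answer is frame-independent, so this choice is without loss of generality.
1. P is the centroid of triangle LUR ⇒ P = (1/3, 1/3)
2. H lies on line RP with RH:HP = 4:5 ⇒ H = (19/27, 4/27)
3. J is the midpoint of RH ⇒ J = (23/27, 2/27)
4. X is the intersection of line LJ and line UH ⇒ X = (437/567, 38/567)
5. Z is the midpoint of PL ⇒ Z = (1/6, 1/6)
through Z parallel to UX: direction (437/567, -529/567); meets RH at Y = (-5/27, 16/27)
Y = R + t·(H−R) with t = 4

t = 4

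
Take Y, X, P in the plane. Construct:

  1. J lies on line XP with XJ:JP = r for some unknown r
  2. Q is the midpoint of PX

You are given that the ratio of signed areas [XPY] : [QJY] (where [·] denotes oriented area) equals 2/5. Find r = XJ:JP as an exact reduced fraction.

r = -3/2

Assign Y = (0, 0), X = (1, 0), P = (0, 1) — the answer is frame-independent, so this choice is without loss of generality.
1. With XJ:JP = r, write λ = r/(r+1) so J = X + λ·(P−X); J is affine-linear in λ
2. Q is the midpoint of PX ⇒ Q = (1/2, 1/2)
Every point depending on J is an affine combination of J and λ-independent points, so each such coordinate is linear in λ; the λ² term in each signed area is a multiple of (P−X)×(P−X) = 0, so 2·[XPY] and 2·[QJY] are each linear in λ. Evaluating at λ=0 and λ=1:
  2·[XPY] = 1,   2·[QJY] = λ − 1/2
So [XPY]:[QJY] = (1) / (λ − 1/2). Setting this equal to 2/5:
  1 = 2/5·(λ − 1/2)  ⇒  λ = 3
Then r = λ/(1−λ) = (3)/(-2) = -3/2. Check: with r = -3/2, J = (-2, 3) and [XPY]:[QJY] = 2/5 as required.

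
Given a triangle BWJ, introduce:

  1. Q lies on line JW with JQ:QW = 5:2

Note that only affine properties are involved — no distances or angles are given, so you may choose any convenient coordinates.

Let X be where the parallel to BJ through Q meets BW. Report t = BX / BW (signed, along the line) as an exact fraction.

t = 5/7

Set B = (0, 0), W = (1, 0), J = (0, 1); any affine frame gives the same invariant.
1. Q lies on line JW with JQ:QW = 5:2 ⇒ Q = (5/7, 2/7)
through Q parallel to BJ: direction (0, 1); meets BW at X = (5/7, 0)
X = B + t·(W−B) with t = 5/7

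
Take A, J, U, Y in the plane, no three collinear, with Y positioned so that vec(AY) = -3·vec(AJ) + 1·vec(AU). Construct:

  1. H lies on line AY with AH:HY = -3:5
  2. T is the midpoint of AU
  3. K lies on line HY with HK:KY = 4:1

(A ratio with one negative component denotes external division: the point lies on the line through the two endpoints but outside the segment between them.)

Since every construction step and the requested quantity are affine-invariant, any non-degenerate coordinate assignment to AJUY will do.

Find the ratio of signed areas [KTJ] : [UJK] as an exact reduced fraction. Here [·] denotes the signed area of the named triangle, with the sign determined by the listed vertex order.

[KTJ]:[UJK] = 3/8

Work in coordinates with A = (0, 0), J = (1, 0), U = (0, 1), Y = (-3, 1).
1. H lies on line AY with AH:HY = -3:5 ⇒ H = (9/2, -3/2)
2. T is the midpoint of AU ⇒ T = (0, 1/2)
3. K lies on line HY with HK:KY = 4:1 ⇒ K = (-3/2, 1/2)
2·[KTJ] = -3/4, 2·[UJK] = -2
[KTJ]:[UJK] = -3/4:-2 = 3/8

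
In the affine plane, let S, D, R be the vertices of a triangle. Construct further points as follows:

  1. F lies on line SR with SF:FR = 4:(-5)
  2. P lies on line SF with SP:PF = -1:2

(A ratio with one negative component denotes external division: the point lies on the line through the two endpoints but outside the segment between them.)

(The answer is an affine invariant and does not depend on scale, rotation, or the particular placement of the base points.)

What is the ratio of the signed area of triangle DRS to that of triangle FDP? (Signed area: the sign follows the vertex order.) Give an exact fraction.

[DRS]:[FDP] = 1/8

Assign S = (0, 0), D = (1, 0), R = (0, 1) — the answer is frame-independent, so this choice is without loss of generality.
1. F lies on line SR with SF:FR = 4:(-5) ⇒ F = (0, -4)
2. P lies on line SF with SP:PF = -1:2 ⇒ P = (0, 4)
2·[DRS] = 1, 2·[FDP] = 8
[DRS]:[FDP] = 1:8 = 1/8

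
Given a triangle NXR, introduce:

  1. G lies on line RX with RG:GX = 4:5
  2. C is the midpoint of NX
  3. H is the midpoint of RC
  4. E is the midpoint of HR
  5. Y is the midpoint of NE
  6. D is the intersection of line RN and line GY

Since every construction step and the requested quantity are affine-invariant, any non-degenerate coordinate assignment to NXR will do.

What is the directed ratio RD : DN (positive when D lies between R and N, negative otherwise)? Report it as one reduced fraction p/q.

Set N = (0, 0), X = (1, 0), R = (0, 1); any affine frame gives the same invariant.
1. G lies on line RX with RG:GX = 4:5 ⇒ G = (4/9, 5/9)
2. C is the midpoint of NX ⇒ C = (1/2, 0)
3. H is the midpoint of RC ⇒ H = (1/4, 1/2)
4. E is the midpoint of HR ⇒ E = (1/8, 3/4)
5. Y is the midpoint of NE ⇒ Y = (1/16, 3/8)
6. D is the intersection of line RN and line GY ⇒ D = (0, 19/55)
D = R + t·(N−R) with t = 36/55, so RD:DN = t:(1−t) = 36/55:19/55

RD:DN = 36/19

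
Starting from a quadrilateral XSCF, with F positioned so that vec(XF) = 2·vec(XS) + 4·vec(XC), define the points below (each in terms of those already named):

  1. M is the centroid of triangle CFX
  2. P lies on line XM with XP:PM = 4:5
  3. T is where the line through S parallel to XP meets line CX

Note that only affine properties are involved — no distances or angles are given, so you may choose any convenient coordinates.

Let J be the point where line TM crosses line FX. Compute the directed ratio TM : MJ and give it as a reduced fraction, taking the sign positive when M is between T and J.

Set X = (0, 0), S = (1, 0), C = (0, 1), F = (2, 4); any affine frame gives the same invariant.
1. M is the centroid of triangle CFX ⇒ M = (2/3, 5/3)
2. P lies on line XM with XP:PM = 4:5 ⇒ P = (8/27, 20/27)
3. T is where the line through S parallel to XP meets line CX ⇒ T = (0, -5/2)
line TM meets FX at J = (10/17, 20/17)
M = T + t·(J−T) with t = 17/15, so TM:MJ = 17/15:-2/15

TM:MJ = -17/2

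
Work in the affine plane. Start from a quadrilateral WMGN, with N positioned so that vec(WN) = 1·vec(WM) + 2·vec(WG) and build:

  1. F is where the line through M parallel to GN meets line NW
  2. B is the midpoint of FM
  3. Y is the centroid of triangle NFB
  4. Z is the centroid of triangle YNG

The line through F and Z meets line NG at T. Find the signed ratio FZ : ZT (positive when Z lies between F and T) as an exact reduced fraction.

FZ:ZT = 7/2

Set W = (0, 0), M = (1, 0), G = (0, 1), N = (1, 2); any affine frame gives the same invariant.
1. F is where the line through M parallel to GN meets line NW ⇒ F = (-1, -2)
2. B is the midpoint of FM ⇒ B = (0, -1)
3. Y is the centroid of triangle NFB ⇒ Y = (0, -1/3)
4. Z is the centroid of triangle YNG ⇒ Z = (1/3, 8/9)
line FZ meets NG at T = (5/7, 12/7)
Z = F + t·(T−F) with t = 7/9, so FZ:ZT = 7/9:2/9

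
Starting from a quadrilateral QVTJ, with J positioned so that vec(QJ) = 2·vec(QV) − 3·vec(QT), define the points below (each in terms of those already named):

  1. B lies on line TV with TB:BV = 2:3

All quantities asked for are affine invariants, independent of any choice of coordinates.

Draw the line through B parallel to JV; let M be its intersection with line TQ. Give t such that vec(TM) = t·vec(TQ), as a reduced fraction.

Work in coordinates with Q = (0, 0), V = (1, 0), T = (0, 1), J = (2, -3).
1. B lies on line TV with TB:BV = 2:3 ⇒ B = (2/5, 3/5)
through B parallel to JV: direction (-1, 3); meets TQ at M = (0, 9/5)
M = T + t·(Q−T) with t = -4/5

t = -4/5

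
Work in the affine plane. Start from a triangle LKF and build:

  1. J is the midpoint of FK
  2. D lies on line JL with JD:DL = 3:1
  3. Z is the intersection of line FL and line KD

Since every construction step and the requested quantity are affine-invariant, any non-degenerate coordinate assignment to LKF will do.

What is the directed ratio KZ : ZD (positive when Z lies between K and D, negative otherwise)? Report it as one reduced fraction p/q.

KZ:ZD = -8

Set L = (0, 0), K = (1, 0), F = (0, 1); any affine frame gives the same invariant.
1. J is the midpoint of FK ⇒ J = (1/2, 1/2)
2. D lies on line JL with JD:DL = 3:1 ⇒ D = (1/8, 1/8)
3. Z is the intersection of line FL and line KD ⇒ Z = (0, 1/7)
Z = K + t·(D−K) with t = 8/7, so KZ:ZD = t:(1−t) = 8/7:-1/7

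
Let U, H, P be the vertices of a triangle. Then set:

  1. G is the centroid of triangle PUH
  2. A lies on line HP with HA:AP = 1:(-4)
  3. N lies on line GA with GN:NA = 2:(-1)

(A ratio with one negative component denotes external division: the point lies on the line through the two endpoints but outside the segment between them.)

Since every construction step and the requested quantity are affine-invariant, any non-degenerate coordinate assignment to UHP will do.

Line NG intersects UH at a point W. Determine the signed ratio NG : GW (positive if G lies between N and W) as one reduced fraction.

Choose coordinates U = (0, 0), H = (1, 0), P = (0, 1).
1. G is the centroid of triangle PUH ⇒ G = (1/3, 1/3)
2. A lies on line HP with HA:AP = 1:(-4) ⇒ A = (4/3, -1/3)
3. N lies on line GA with GN:NA = 2:(-1) ⇒ N = (7/3, -1)
line NG meets UH at W = (5/6, 0)
G = N + t·(W−N) with t = 4/3, so NG:GW = 4/3:-1/3

NG:GW = -4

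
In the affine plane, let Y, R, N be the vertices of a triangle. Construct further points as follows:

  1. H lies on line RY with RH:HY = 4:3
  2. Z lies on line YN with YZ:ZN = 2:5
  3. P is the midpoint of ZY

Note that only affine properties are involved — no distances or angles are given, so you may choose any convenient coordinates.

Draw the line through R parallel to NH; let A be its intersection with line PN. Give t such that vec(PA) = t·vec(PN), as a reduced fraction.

Assign Y = (0, 0), R = (1, 0), N = (0, 1) — the answer is frame-independent, so this choice is without loss of generality.
1. H lies on line RY with RH:HY = 4:3 ⇒ H = (3/7, 0)
2. Z lies on line YN with YZ:ZN = 2:5 ⇒ Z = (0, 2/7)
3. P is the midpoint of ZY ⇒ P = (0, 1/7)
through R parallel to NH: direction (3/7, -1); meets PN at A = (0, 7/3)
A = P + t·(N−P) with t = 23/9

t = 23/9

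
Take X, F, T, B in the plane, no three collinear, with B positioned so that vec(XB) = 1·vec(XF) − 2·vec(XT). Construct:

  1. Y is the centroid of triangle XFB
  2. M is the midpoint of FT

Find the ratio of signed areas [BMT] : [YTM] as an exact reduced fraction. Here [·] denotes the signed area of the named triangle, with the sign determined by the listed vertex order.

Work in coordinates with X = (0, 0), F = (1, 0), T = (0, 1), B = (1, -2).
1. Y is the centroid of triangle XFB ⇒ Y = (2/3, -2/3)
2. M is the midpoint of FT ⇒ M = (1/2, 1/2)
2·[BMT] = 1, 2·[YTM] = -1/2
[BMT]:[YTM] = 1:-1/2 = -2

[BMT]:[YTM] = -2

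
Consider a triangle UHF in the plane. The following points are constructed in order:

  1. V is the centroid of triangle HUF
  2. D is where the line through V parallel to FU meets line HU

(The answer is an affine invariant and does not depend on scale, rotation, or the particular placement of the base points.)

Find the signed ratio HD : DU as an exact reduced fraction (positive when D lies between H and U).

HD:DU = 2

Assign U = (0, 0), H = (1, 0), F = (0, 1) — the answer is frame-independent, so this choice is without loss of generality.
1. V is the centroid of triangle HUF ⇒ V = (1/3, 1/3)
2. D is where the line through V parallel to FU meets line HU ⇒ D = (1/3, 0)
D = H + t·(U−H) with t = 2/3, so HD:DU = t:(1−t) = 2/3:1/3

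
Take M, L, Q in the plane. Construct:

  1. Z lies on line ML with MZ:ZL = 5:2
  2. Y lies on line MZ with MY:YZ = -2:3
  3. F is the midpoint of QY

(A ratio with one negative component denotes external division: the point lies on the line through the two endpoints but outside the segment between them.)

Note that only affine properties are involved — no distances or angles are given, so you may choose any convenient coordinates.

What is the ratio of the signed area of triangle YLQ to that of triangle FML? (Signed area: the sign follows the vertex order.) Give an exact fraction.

Work in coordinates with M = (0, 0), L = (1, 0), Q = (0, 1).
1. Z lies on line ML with MZ:ZL = 5:2 ⇒ Z = (5/7, 0)
2. Y lies on line MZ with MY:YZ = -2:3 ⇒ Y = (-10/7, 0)
3. F is the midpoint of QY ⇒ F = (-5/7, 1/2)
2·[YLQ] = 17/7, 2·[FML] = 1/2
[YLQ]:[FML] = 17/7:1/2 = 34/7

[YLQ]:[FML] = 34/7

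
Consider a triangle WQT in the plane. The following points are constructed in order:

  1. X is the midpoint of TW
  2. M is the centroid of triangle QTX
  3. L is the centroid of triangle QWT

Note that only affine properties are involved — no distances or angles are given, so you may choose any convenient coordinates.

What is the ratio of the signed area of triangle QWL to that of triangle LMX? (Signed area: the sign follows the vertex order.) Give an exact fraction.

[QWL]:[LMX] = -6

Work in coordinates with W = (0, 0), Q = (1, 0), T = (0, 1).
1. X is the midpoint of TW ⇒ X = (0, 1/2)
2. M is the centroid of triangle QTX ⇒ M = (1/3, 1/2)
3. L is the centroid of triangle QWT ⇒ L = (1/3, 1/3)
2·[QWL] = -1/3, 2·[LMX] = 1/18
[QWL]:[LMX] = -1/3:1/18 = -6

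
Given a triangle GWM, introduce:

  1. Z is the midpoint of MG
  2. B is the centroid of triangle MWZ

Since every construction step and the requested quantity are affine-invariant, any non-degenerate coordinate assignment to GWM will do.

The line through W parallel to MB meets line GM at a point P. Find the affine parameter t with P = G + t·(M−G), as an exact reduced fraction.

t = 3/2

Choose coordinates G = (0, 0), W = (1, 0), M = (0, 1).
1. Z is the midpoint of MG ⇒ Z = (0, 1/2)
2. B is the centroid of triangle MWZ ⇒ B = (1/3, 1/2)
through W parallel to MB: direction (1/3, -1/2); meets GM at P = (0, 3/2)
P = G + t·(M−G) with t = 3/2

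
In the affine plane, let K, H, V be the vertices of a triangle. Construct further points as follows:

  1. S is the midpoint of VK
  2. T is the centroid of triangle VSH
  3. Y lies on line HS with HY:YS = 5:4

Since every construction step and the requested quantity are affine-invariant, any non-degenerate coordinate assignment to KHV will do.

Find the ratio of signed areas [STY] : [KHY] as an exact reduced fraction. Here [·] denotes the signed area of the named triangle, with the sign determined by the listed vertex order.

Set K = (0, 0), H = (1, 0), V = (0, 1); any affine frame gives the same invariant.
1. S is the midpoint of VK ⇒ S = (0, 1/2)
2. T is the centroid of triangle VSH ⇒ T = (1/3, 1/2)
3. Y lies on line HS with HY:YS = 5:4 ⇒ Y = (4/9, 5/18)
2·[STY] = -2/27, 2·[KHY] = 5/18
[STY]:[KHY] = -2/27:5/18 = -4/15

[STY]:[KHY] = -4/15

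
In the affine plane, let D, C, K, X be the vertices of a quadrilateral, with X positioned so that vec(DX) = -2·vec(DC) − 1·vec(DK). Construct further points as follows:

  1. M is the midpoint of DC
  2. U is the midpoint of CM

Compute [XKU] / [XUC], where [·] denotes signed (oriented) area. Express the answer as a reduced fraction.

[XKU]:[XUC] = 14

Assign D = (0, 0), C = (1, 0), K = (0, 1), X = (-2, -1) — the answer is frame-independent, so this choice is without loss of generality.
1. M is the midpoint of DC ⇒ M = (1/2, 0)
2. U is the midpoint of CM ⇒ U = (3/4, 0)
2·[XKU] = -7/2, 2·[XUC] = -1/4
[XKU]:[XUC] = -7/2:-1/4 = 14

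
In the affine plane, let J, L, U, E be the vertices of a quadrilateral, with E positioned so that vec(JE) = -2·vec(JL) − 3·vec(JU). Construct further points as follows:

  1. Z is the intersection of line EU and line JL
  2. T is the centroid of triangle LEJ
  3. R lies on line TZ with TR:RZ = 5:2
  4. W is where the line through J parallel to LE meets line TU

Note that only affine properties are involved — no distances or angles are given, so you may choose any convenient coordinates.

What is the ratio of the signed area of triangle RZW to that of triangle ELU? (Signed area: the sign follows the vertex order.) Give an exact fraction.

[RZW]:[ELU] = -4/315

Work in coordinates with J = (0, 0), L = (1, 0), U = (0, 1), E = (-2, -3).
1. Z is the intersection of line EU and line JL ⇒ Z = (-1/2, 0)
2. T is the centroid of triangle LEJ ⇒ T = (-1/3, -1)
3. R lies on line TZ with TR:RZ = 5:2 ⇒ R = (-19/42, -2/7)
4. W is where the line through J parallel to LE meets line TU ⇒ W = (-1/5, -1/5)
2·[RZW] = -8/105, 2·[ELU] = 6
[RZW]:[ELU] = -8/105:6 = -4/315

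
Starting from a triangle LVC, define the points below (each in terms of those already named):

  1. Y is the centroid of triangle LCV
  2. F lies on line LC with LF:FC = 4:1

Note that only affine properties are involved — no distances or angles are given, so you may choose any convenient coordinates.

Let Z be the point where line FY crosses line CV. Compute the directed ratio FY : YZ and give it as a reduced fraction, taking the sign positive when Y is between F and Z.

Assign L = (0, 0), V = (1, 0), C = (0, 1) — the answer is frame-independent, so this choice is without loss of generality.
1. Y is the centroid of triangle LCV ⇒ Y = (1/3, 1/3)
2. F lies on line LC with LF:FC = 4:1 ⇒ F = (0, 4/5)
line FY meets CV at Z = (-1/2, 3/2)
Y = F + t·(Z−F) with t = -2/3, so FY:YZ = -2/3:5/3

FY:YZ = -2/5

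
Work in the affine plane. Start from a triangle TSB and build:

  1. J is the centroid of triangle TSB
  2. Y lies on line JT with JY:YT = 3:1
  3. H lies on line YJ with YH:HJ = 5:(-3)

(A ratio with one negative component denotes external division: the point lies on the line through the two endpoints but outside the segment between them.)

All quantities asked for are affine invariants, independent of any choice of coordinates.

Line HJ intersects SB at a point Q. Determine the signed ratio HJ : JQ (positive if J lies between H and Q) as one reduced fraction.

Work in coordinates with T = (0, 0), S = (1, 0), B = (0, 1).
1. J is the centroid of triangle TSB ⇒ J = (1/3, 1/3)
2. Y lies on line JT with JY:YT = 3:1 ⇒ Y = (1/12, 1/12)
3. H lies on line YJ with YH:HJ = 5:(-3) ⇒ H = (17/24, 17/24)
line HJ meets SB at Q = (1/2, 1/2)
J = H + t·(Q−H) with t = 9/5, so HJ:JQ = 9/5:-4/5

HJ:JQ = -9/4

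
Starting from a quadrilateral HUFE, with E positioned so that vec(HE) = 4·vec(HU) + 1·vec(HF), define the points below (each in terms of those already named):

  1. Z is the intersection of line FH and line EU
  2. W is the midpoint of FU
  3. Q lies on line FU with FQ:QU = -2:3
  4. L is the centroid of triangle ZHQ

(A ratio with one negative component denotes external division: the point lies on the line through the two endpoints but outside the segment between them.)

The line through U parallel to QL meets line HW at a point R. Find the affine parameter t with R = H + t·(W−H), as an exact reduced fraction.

t = 38/31

Choose coordinates H = (0, 0), U = (1, 0), F = (0, 1), E = (4, 1).
1. Z is the intersection of line FH and line EU ⇒ Z = (0, -1/3)
2. W is the midpoint of FU ⇒ W = (1/2, 1/2)
3. Q lies on line FU with FQ:QU = -2:3 ⇒ Q = (-2, 3)
4. L is the centroid of triangle ZHQ ⇒ L = (-2/3, 8/9)
through U parallel to QL: direction (4/3, -19/9); meets HW at R = (19/31, 19/31)
R = H + t·(W−H) with t = 38/31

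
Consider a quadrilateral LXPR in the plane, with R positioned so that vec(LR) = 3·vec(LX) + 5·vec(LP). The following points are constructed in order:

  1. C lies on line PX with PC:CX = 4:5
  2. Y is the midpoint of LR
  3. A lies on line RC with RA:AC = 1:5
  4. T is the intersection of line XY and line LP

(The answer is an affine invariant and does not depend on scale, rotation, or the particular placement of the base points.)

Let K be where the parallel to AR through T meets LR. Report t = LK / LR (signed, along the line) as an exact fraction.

Choose coordinates L = (0, 0), X = (1, 0), P = (0, 1), R = (3, 5).
1. C lies on line PX with PC:CX = 4:5 ⇒ C = (4/9, 5/9)
2. Y is the midpoint of LR ⇒ Y = (3/2, 5/2)
3. A lies on line RC with RA:AC = 1:5 ⇒ A = (139/54, 115/27)
4. T is the intersection of line XY and line LP ⇒ T = (0, -5)
through T parallel to AR: direction (23/54, 20/27); meets LR at K = (69, 115)
K = L + t·(R−L) with t = 23

t = 23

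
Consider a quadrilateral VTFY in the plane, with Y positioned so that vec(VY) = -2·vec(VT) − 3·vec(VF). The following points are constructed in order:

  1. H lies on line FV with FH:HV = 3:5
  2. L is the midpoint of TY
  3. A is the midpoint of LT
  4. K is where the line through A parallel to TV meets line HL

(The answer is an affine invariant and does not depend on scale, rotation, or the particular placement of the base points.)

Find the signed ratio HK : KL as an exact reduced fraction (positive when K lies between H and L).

HK:KL = 11/6

Assign V = (0, 0), T = (1, 0), F = (0, 1), Y = (-2, -3) — the answer is frame-independent, so this choice is without loss of generality.
1. H lies on line FV with FH:HV = 3:5 ⇒ H = (0, 5/8)
2. L is the midpoint of TY ⇒ L = (-1/2, -3/2)
3. A is the midpoint of LT ⇒ A = (1/4, -3/4)
4. K is where the line through A parallel to TV meets line HL ⇒ K = (-11/34, -3/4)
K = H + t·(L−H) with t = 11/17, so HK:KL = t:(1−t) = 11/17:6/17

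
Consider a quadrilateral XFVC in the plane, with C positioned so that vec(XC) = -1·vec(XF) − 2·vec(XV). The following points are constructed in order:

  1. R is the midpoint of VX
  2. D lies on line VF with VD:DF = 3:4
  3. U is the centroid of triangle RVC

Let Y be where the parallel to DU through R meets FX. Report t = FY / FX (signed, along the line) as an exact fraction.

Work in coordinates with X = (0, 0), F = (1, 0), V = (0, 1), C = (-1, -2).
1. R is the midpoint of VX ⇒ R = (0, 1/2)
2. D lies on line VF with VD:DF = 3:4 ⇒ D = (3/7, 4/7)
3. U is the centroid of triangle RVC ⇒ U = (-1/3, -1/6)
through R parallel to DU: direction (-16/21, -31/42); meets FX at Y = (-16/31, 0)
Y = F + t·(X−F) with t = 47/31

t = 47/31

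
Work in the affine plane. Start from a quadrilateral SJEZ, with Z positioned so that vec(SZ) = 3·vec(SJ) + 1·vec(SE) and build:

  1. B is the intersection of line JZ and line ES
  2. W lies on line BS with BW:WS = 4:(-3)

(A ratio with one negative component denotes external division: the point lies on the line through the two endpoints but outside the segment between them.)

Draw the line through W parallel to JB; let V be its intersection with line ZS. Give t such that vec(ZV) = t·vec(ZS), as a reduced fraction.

Work in coordinates with S = (0, 0), J = (1, 0), E = (0, 1), Z = (3, 1).
1. B is the intersection of line JZ and line ES ⇒ B = (0, -1/2)
2. W lies on line BS with BW:WS = 4:(-3) ⇒ W = (0, 3/2)
through W parallel to JB: direction (-1, -1/2); meets ZS at V = (-9, -3)
V = Z + t·(S−Z) with t = 4

t = 4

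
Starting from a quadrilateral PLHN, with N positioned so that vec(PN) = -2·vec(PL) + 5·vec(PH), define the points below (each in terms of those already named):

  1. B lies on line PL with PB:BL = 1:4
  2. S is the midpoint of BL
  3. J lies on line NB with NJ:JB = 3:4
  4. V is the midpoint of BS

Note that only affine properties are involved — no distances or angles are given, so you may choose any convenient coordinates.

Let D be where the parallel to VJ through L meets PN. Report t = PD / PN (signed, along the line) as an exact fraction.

Set P = (0, 0), L = (1, 0), H = (0, 1), N = (-2, 5); any affine frame gives the same invariant.
1. B lies on line PL with PB:BL = 1:4 ⇒ B = (1/5, 0)
2. S is the midpoint of BL ⇒ S = (3/5, 0)
3. J lies on line NB with NJ:JB = 3:4 ⇒ J = (-37/35, 20/7)
4. V is the midpoint of BS ⇒ V = (2/5, 0)
through L parallel to VJ: direction (-51/35, 20/7); meets PN at D = (-40/11, 100/11)
D = P + t·(N−P) with t = 20/11

t = 20/11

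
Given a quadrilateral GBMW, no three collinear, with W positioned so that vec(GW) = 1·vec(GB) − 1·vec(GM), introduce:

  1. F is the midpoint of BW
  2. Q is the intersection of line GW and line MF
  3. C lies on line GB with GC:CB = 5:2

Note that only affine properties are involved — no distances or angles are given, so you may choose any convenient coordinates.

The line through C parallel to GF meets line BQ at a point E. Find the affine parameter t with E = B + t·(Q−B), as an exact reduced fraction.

t = 2/21

Work in coordinates with G = (0, 0), B = (1, 0), M = (0, 1), W = (1, -1).
1. F is the midpoint of BW ⇒ F = (1, -1/2)
2. Q is the intersection of line GW and line MF ⇒ Q = (2, -2)
3. C lies on line GB with GC:CB = 5:2 ⇒ C = (5/7, 0)
through C parallel to GF: direction (1, -1/2); meets BQ at E = (23/21, -4/21)
E = B + t·(Q−B) with t = 2/21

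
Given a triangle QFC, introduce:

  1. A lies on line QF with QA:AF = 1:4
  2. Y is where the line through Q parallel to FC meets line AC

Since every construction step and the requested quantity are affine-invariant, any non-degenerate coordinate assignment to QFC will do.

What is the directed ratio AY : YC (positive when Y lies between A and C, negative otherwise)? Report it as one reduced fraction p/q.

AY:YC = -1/5

Choose coordinates Q = (0, 0), F = (1, 0), C = (0, 1).
1. A lies on line QF with QA:AF = 1:4 ⇒ A = (1/5, 0)
2. Y is where the line through Q parallel to FC meets line AC ⇒ Y = (1/4, -1/4)
Y = A + t·(C−A) with t = -1/4, so AY:YC = t:(1−t) = -1/4:5/4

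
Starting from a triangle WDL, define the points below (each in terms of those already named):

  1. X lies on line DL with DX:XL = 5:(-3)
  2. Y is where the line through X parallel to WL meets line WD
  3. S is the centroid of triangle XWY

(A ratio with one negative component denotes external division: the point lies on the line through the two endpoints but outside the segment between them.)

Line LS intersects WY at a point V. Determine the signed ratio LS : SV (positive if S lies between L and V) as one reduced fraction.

Assign W = (0, 0), D = (1, 0), L = (0, 1) — the answer is frame-independent, so this choice is without loss of generality.
1. X lies on line DL with DX:XL = 5:(-3) ⇒ X = (-3/2, 5/2)
2. Y is where the line through X parallel to WL meets line WD ⇒ Y = (-3/2, 0)
3. S is the centroid of triangle XWY ⇒ S = (-1, 5/6)
line LS meets WY at V = (-6, 0)
S = L + t·(V−L) with t = 1/6, so LS:SV = 1/6:5/6

LS:SV = 1/5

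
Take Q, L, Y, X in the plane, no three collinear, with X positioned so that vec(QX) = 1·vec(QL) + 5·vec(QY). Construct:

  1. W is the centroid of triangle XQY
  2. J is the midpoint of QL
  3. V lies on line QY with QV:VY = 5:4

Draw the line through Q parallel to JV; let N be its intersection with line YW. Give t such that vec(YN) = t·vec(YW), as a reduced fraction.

Assign Q = (0, 0), L = (1, 0), Y = (0, 1), X = (1, 5) — the answer is frame-independent, so this choice is without loss of generality.
1. W is the centroid of triangle XQY ⇒ W = (1/3, 2)
2. J is the midpoint of QL ⇒ J = (1/2, 0)
3. V lies on line QY with QV:VY = 5:4 ⇒ V = (0, 5/9)
through Q parallel to JV: direction (-1/2, 5/9); meets YW at N = (-9/37, 10/37)
N = Y + t·(W−Y) with t = -27/37

t = -27/37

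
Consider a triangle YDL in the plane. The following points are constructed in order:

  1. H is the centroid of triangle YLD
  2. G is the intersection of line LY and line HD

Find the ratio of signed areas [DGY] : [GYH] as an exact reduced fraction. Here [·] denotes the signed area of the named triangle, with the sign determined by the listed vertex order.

[DGY]:[GYH] = 3

Assign Y = (0, 0), D = (1, 0), L = (0, 1) — the answer is frame-independent, so this choice is without loss of generality.
1. H is the centroid of triangle YLD ⇒ H = (1/3, 1/3)
2. G is the intersection of line LY and line HD ⇒ G = (0, 1/2)
2·[DGY] = 1/2, 2·[GYH] = 1/6
[DGY]:[GYH] = 1/2:1/6 = 3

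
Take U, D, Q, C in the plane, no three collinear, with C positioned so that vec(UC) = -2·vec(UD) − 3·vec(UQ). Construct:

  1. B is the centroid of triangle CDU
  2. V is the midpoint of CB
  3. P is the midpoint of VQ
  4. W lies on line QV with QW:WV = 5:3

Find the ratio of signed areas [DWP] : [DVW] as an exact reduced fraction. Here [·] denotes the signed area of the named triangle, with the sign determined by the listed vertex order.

Assign U = (0, 0), D = (1, 0), Q = (0, 1), C = (-2, -3) — the answer is frame-independent, so this choice is without loss of generality.
1. B is the centroid of triangle CDU ⇒ B = (-1/3, -1)
2. V is the midpoint of CB ⇒ V = (-7/6, -2)
3. P is the midpoint of VQ ⇒ P = (-7/12, -1/2)
4. W lies on line QV with QW:WV = 5:3 ⇒ W = (-35/48, -7/8)
2·[DWP] = -25/48, 2·[DVW] = -25/16
[DWP]:[DVW] = -25/48:-25/16 = 1/3

[DWP]:[DVW] = 1/3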